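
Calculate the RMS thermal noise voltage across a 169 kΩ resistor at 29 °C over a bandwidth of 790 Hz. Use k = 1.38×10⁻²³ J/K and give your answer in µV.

T = 29 °C + 273.15 = 302.15 K
V_n = √(4kTRB)
4kTRB = 4 × 1.38×10⁻²³ × 302.15 × 1.69×10⁵ × 7.90×10² = 2.23×10⁻¹² V²
V_n = √(2.23×10⁻¹²) = 1.49×10⁻⁶ V = 1.49 µV

1.49 µV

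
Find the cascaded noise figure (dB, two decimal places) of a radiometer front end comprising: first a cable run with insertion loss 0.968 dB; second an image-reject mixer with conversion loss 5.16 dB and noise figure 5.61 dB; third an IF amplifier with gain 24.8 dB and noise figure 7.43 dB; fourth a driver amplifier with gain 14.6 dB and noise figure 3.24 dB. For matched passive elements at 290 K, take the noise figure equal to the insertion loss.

Convert to linear (a loss of L dB is a gain of −L dB): F_i = 10^(NF_i/10), G_i = 10^(G_i,dB/10)
  Stage 1: F_1 = 10^(0.968/10) = 1.250, G_1 = 10^(−0.968/10) = 0.8002
  Stage 2: F_2 = 10^(5.61/10) = 3.639, G_2 = 10^(−5.16/10) = 0.3048
  Stage 3: F_3 = 10^(7.43/10) = 5.534, G_3 = 10^(24.8/10) = 302.0
  Stage 4: F_4 = 10^(3.24/10) = 2.109, G_4 = 10^(14.6/10) = 28.84
Friis cascade:
  F = 1.250 + (3.639 − 1)/0.8002 + (5.534 − 1)/0.2439 + (2.109 − 1)/73.65 = 23.15
NF = 10 log₁₀(23.15) = 13.65 dB

13.65 dB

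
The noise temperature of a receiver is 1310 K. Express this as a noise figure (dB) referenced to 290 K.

F = 1 + T_e/T₀ = 1 + 1310/290 = 5.51724
NF = 10 log₁₀(5.51724) = 7.42 dB

7.42 dB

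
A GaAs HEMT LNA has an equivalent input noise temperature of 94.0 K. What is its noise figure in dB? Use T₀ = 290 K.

1.22 dB

F = 1 + T_e/T₀ = 1 + 94.0/290 = 1.32414
NF = 10 log₁₀(1.32414) = 1.22 dB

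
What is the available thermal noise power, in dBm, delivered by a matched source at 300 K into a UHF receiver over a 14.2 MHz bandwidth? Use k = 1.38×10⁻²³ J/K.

P_n = kTB = 1.38×10⁻²³ × 300 × 1.42×10⁷ = 5.88×10⁻¹⁴ W
In dBm: 10 log₁₀(5.88×10⁻¹⁴ / 10⁻³) = −102.3 dBm

−102.3 dBm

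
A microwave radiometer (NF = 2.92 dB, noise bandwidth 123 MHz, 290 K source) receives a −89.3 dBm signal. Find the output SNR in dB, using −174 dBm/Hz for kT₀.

Noise floor: N = −174 + 10 log₁₀(B) + NF
10 log₁₀(1.23×10⁸) = 80.9 dB
N = −174 + 80.9 + 2.92 = −90.18 dBm
SNR = P_sig − N = −89.3 − (−90.18) = 0.88 dB → 0.9 dB

0.9 dB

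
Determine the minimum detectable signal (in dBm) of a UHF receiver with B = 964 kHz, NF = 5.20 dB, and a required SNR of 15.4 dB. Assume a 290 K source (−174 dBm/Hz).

−93.6 dBm

Sensitivity = −174 + 10 log₁₀(B) + NF + SNR_min
= −174 + 59.84 + 5.20 + 15.4
= −93.56 dBm → −93.6 dBm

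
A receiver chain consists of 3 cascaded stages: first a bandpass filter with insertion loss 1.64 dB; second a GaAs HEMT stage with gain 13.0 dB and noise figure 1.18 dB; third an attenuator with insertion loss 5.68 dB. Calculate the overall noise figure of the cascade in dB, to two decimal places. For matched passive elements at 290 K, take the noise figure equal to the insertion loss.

3.25 dB

Convert to linear (a loss of L dB is a gain of −L dB): F_i = 10^(NF_i/10), G_i = 10^(G_i,dB/10)
  Stage 1: F_1 = 10^(1.64/10) = 1.459, G_1 = 10^(−1.64/10) = 0.6855
  Stage 2: F_2 = 10^(1.18/10) = 1.312, G_2 = 10^(13.0/10) = 19.95
  Stage 3: F_3 = 10^(5.68/10) = 3.698, G_3 = 10^(−5.68/10) = 0.2704
Friis cascade:
  F = 1.459 + (1.312 − 1)/0.6855 + (3.698 − 1)/13.68 = 2.112
NF = 10 log₁₀(2.112) = 3.25 dB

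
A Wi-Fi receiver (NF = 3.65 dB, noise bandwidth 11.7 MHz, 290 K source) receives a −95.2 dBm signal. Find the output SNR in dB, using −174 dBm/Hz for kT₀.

4.5 dB

Noise floor: N = −174 + 10 log₁₀(B) + NF
10 log₁₀(1.17×10⁷) = 70.68 dB
N = −174 + 70.68 + 3.65 = −99.67 dBm
SNR = P_sig − N = −95.2 − (−99.67) = 4.47 dB → 4.5 dB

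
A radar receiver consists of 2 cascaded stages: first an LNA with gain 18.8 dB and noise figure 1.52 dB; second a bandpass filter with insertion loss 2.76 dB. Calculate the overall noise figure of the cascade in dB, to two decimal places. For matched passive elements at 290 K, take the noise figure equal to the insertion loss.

Convert to linear (a loss of L dB is a gain of −L dB): F_i = 10^(NF_i/10), G_i = 10^(G_i,dB/10)
  Stage 1: F_1 = 10^(1.52/10) = 1.419, G_1 = 10^(18.8/10) = 75.86
  Stage 2: F_2 = 10^(2.76/10) = 1.888, G_2 = 10^(−2.76/10) = 0.5297
Friis cascade:
  F = 1.419 + (1.888 − 1)/75.86 = 1.431
NF = 10 log₁₀(1.431) = 1.56 dB

1.56 dB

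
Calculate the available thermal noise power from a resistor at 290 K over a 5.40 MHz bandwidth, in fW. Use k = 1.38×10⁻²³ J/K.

21.6 fW

P_n = kTB = 1.38×10⁻²³ × 290 × 5.40×10⁶ = 2.16×10⁻¹⁴ W = 21.6 fW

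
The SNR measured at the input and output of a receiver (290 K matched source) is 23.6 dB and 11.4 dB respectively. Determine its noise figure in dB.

NF (dB) = SNR_in(dB) − SNR_out(dB) when the source is at T₀
NF = 23.6 − 11.4 = 12.2 dB

12.2 dB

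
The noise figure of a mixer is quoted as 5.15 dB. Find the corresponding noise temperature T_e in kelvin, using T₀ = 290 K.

659 K

F = 10^(5.15/10) = 3.27341
T_e = (F − 1)·T₀ = (3.27341 − 1) × 290 = 659 K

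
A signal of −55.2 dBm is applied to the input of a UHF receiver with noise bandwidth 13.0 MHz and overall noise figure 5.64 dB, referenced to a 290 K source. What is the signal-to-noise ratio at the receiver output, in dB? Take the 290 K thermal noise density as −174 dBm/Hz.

Noise floor: N = −174 + 10 log₁₀(B) + NF
10 log₁₀(1.30×10⁷) = 71.14 dB
N = −174 + 71.14 + 5.64 = −97.22 dBm
SNR = P_sig − N = −55.2 − (−97.22) = 42.02 dB → 42.0 dB

42.0 dB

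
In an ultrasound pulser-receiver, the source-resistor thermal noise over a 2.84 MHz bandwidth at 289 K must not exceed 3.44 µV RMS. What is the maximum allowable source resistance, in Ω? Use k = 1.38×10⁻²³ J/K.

Johnson–Nyquist: V_n = √(4kTRB) ⇒ R = V_n² / (4kTB)
4kTB = 4 × 1.38×10⁻²³ × 289 × 2.84×10⁶ = 4.53×10⁻¹⁴
R = (3.44×10⁻⁶)² / 4.53×10⁻¹⁴ = 2.61×10² Ω = 261 Ω

261 Ω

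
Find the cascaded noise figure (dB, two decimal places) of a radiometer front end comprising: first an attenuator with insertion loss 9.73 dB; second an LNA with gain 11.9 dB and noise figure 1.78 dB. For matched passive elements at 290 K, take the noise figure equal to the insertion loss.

Convert to linear (a loss of L dB is a gain of −L dB): F_i = 10^(NF_i/10), G_i = 10^(G_i,dB/10)
  Stage 1: F_1 = 10^(9.73/10) = 9.397, G_1 = 10^(−9.73/10) = 0.1064
  Stage 2: F_2 = 10^(1.78/10) = 1.507, G_2 = 10^(11.9/10) = 15.49
Friis cascade:
  F = 9.397 + (1.507 − 1)/0.1064 = 14.16
NF = 10 log₁₀(14.16) = 11.51 dB

11.51 dB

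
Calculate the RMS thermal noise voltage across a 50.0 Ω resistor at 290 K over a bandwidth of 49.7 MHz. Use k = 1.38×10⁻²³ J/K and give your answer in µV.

V_n = √(4kTRB)
4kTRB = 4 × 1.38×10⁻²³ × 290 × 5.00×10¹ × 4.97×10⁷ = 3.98×10⁻¹¹ V²
V_n = √(3.98×10⁻¹¹) = 6.31×10⁻⁶ V = 6.31 µV

6.31 µV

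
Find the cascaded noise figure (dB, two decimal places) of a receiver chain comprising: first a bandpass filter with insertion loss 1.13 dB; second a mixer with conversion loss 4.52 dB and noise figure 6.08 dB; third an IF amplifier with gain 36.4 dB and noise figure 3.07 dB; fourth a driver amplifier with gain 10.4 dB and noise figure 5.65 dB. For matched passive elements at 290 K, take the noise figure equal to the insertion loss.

Convert to linear (a loss of L dB is a gain of −L dB): F_i = 10^(NF_i/10), G_i = 10^(G_i,dB/10)
  Stage 1: F_1 = 10^(1.13/10) = 1.297, G_1 = 10^(−1.13/10) = 0.7709
  Stage 2: F_2 = 10^(6.08/10) = 4.055, G_2 = 10^(−4.52/10) = 0.3532
  Stage 3: F_3 = 10^(3.07/10) = 2.028, G_3 = 10^(36.4/10) = 4365
  Stage 4: F_4 = 10^(5.65/10) = 3.673, G_4 = 10^(10.4/10) = 10.96
Friis cascade:
  F = 1.297 + (4.055 − 1)/0.7709 + (2.028 − 1)/0.2723 + (3.673 − 1)/1189 = 9.037
NF = 10 log₁₀(9.037) = 9.56 dB

9.56 dB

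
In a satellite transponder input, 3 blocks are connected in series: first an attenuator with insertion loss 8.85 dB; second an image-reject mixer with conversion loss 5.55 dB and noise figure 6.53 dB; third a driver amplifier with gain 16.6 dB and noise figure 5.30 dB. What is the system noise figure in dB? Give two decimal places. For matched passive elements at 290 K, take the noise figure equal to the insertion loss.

Convert to linear (a loss of L dB is a gain of −L dB): F_i = 10^(NF_i/10), G_i = 10^(G_i,dB/10)
  Stage 1: F_1 = 10^(8.85/10) = 7.674, G_1 = 10^(−8.85/10) = 0.1303
  Stage 2: F_2 = 10^(6.53/10) = 4.498, G_2 = 10^(−5.55/10) = 0.2786
  Stage 3: F_3 = 10^(5.30/10) = 3.388, G_3 = 10^(16.6/10) = 45.71
Friis cascade:
  F = 7.674 + (4.498 − 1)/0.1303 + (3.388 − 1)/0.03631 = 100.3
NF = 10 log₁₀(100.3) = 20.01 dB

20.01 dB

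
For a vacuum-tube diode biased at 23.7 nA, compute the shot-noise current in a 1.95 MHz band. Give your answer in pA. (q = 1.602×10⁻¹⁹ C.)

I_n = √(2qI·B)
2qI·B = 2 × 1.602×10⁻¹⁹ × 2.37×10⁻⁸ × 1.95×10⁶ = 1.48×10⁻²⁰ A²
I_n = √(1.48×10⁻²⁰) = 1.22×10⁻¹⁰ A = 122 pA

122 pA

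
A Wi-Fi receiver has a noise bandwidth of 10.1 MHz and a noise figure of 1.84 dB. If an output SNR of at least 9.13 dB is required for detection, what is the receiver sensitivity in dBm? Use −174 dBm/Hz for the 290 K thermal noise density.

−93.0 dBm

Sensitivity = −174 + 10 log₁₀(B) + NF + SNR_min
= −174 + 70.04 + 1.84 + 9.13
= −92.99 dBm → −93.0 dBm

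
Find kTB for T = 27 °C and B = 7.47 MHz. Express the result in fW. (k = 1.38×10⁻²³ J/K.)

T = 27 °C + 273.15 = 300.15 K
P_n = kTB = 1.38×10⁻²³ × 300.15 × 7.47×10⁶ = 3.09×10⁻¹⁴ W = 30.9 fW

30.9 fW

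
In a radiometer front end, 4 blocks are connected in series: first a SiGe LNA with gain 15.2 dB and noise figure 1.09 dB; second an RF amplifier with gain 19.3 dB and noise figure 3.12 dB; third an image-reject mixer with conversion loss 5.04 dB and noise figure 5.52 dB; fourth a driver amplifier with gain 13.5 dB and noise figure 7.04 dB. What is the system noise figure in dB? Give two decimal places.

1.21 dB

Convert to linear (a loss of L dB is a gain of −L dB): F_i = 10^(NF_i/10), G_i = 10^(G_i,dB/10)
  Stage 1: F_1 = 10^(1.09/10) = 1.285, G_1 = 10^(15.2/10) = 33.11
  Stage 2: F_2 = 10^(3.12/10) = 2.051, G_2 = 10^(19.3/10) = 85.11
  Stage 3: F_3 = 10^(5.52/10) = 3.565, G_3 = 10^(−5.04/10) = 0.3133
  Stage 4: F_4 = 10^(7.04/10) = 5.058, G_4 = 10^(13.5/10) = 22.39
Friis cascade:
  F = 1.285 + (2.051 − 1)/33.11 + (3.565 − 1)/2818 + (5.058 − 1)/883.1 = 1.323
NF = 10 log₁₀(1.323) = 1.21 dB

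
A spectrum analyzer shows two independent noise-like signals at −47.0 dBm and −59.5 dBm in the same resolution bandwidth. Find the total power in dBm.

−46.8 dBm

Convert to linear, add, convert back:
P₁ = 2.00×10⁻⁸ W, P₂ = 1.12×10⁻⁹ W
P_tot = 2.11×10⁻⁸ W → 10 log₁₀(P_tot / 10⁻³) = −46.8 dBm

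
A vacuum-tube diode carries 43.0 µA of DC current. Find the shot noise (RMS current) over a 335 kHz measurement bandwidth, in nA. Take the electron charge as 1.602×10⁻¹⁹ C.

2.15 nA

I_n = √(2qI·B)
2qI·B = 2 × 1.602×10⁻¹⁹ × 4.30×10⁻⁵ × 3.35×10⁵ = 4.62×10⁻¹⁸ A²
I_n = √(4.62×10⁻¹⁸) = 2.15×10⁻⁹ A = 2.15 nA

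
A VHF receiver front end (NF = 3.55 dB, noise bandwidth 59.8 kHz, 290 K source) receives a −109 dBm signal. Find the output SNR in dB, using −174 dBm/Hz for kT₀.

13.7 dB

Noise floor: N = −174 + 10 log₁₀(B) + NF
10 log₁₀(5.98×10⁴) = 47.77 dB
N = −174 + 47.77 + 3.55 = −122.68 dBm
SNR = P_sig − N = −109 − (−122.68) = 13.68 dB → 13.7 dB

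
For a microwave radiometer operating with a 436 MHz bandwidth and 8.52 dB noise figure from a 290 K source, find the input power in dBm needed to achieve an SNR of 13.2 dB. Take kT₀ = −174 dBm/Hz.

Sensitivity = −174 + 10 log₁₀(B) + NF + SNR_min
= −174 + 86.39 + 8.52 + 13.2
= −65.89 dBm → −65.9 dBm

−65.9 dBm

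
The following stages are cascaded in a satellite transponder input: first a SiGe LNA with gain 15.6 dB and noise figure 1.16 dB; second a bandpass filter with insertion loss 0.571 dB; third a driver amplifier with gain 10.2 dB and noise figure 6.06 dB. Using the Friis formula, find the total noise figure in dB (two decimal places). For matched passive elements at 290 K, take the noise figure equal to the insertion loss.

Convert to linear (a loss of L dB is a gain of −L dB): F_i = 10^(NF_i/10), G_i = 10^(G_i,dB/10)
  Stage 1: F_1 = 10^(1.16/10) = 1.306, G_1 = 10^(15.6/10) = 36.31
  Stage 2: F_2 = 10^(0.571/10) = 1.141, G_2 = 10^(−0.571/10) = 0.8768
  Stage 3: F_3 = 10^(6.06/10) = 4.036, G_3 = 10^(10.2/10) = 10.47
Friis cascade:
  F = 1.306 + (1.141 − 1)/36.31 + (4.036 − 1)/31.83 = 1.405
NF = 10 log₁₀(1.405) = 1.48 dB

1.48 dB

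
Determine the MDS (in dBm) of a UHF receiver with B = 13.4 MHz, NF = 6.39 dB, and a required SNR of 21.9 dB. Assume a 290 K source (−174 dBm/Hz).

Sensitivity = −174 + 10 log₁₀(B) + NF + SNR_min
= −174 + 71.27 + 6.39 + 21.9
= −74.44 dBm → −74.4 dBm

−74.4 dBm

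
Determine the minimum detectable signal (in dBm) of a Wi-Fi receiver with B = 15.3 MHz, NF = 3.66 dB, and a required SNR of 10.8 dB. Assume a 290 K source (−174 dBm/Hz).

−87.7 dBm

Sensitivity = −174 + 10 log₁₀(B) + NF + SNR_min
= −174 + 71.85 + 3.66 + 10.8
= −87.69 dBm → −87.7 dBm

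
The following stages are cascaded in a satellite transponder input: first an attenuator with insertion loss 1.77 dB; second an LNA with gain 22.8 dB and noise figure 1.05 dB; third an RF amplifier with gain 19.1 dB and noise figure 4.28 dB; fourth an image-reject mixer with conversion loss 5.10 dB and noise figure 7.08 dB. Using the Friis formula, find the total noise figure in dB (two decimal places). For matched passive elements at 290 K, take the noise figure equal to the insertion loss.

Convert to linear (a loss of L dB is a gain of −L dB): F_i = 10^(NF_i/10), G_i = 10^(G_i,dB/10)
  Stage 1: F_1 = 10^(1.77/10) = 1.503, G_1 = 10^(−1.77/10) = 0.6653
  Stage 2: F_2 = 10^(1.05/10) = 1.274, G_2 = 10^(22.8/10) = 190.5
  Stage 3: F_3 = 10^(4.28/10) = 2.679, G_3 = 10^(19.1/10) = 81.28
  Stage 4: F_4 = 10^(7.08/10) = 5.105, G_4 = 10^(−5.10/10) = 0.3090
Friis cascade:
  F = 1.503 + (1.274 − 1)/0.6653 + (2.679 − 1)/126.8 + (5.105 − 1)/1.030×10⁴ = 1.928
NF = 10 log₁₀(1.928) = 2.85 dB

2.85 dB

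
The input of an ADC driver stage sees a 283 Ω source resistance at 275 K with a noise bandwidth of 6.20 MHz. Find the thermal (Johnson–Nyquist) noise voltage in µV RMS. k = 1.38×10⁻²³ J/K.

V_n = √(4kTRB)
4kTRB = 4 × 1.38×10⁻²³ × 275 × 2.83×10² × 6.20×10⁶ = 2.66×10⁻¹¹ V²
V_n = √(2.66×10⁻¹¹) = 5.16×10⁻⁶ V = 5.16 µV

5.16 µV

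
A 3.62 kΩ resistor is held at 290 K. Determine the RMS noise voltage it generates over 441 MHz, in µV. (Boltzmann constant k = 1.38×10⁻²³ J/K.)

160 µV

V_n = √(4kTRB)
4kTRB = 4 × 1.38×10⁻²³ × 290 × 3.62×10³ × 4.41×10⁸ = 2.56×10⁻⁸ V²
V_n = √(2.56×10⁻⁸) = 1.60×10⁻⁴ V = 160 µV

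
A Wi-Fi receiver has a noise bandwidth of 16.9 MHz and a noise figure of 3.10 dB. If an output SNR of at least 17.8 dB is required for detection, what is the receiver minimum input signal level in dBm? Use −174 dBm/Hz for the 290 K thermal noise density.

−80.8 dBm

Sensitivity = −174 + 10 log₁₀(B) + NF + SNR_min
= −174 + 72.28 + 3.10 + 17.8
= −80.82 dBm → −80.8 dBm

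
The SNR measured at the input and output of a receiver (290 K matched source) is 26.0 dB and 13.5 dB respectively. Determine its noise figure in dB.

12.5 dB

NF (dB) = SNR_in(dB) − SNR_out(dB) when the source is at T₀
NF = 26.0 − 13.5 = 12.5 dB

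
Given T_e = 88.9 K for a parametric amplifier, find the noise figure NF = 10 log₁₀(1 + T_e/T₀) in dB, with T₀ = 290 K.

1.16 dB

F = 1 + T_e/T₀ = 1 + 88.9/290 = 1.30655
NF = 10 log₁₀(1.30655) = 1.16 dB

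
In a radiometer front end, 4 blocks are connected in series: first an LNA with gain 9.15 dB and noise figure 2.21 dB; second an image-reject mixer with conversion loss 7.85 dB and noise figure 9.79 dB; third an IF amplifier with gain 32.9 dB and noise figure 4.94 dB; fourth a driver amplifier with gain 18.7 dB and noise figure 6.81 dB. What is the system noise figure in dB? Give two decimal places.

Convert to linear (a loss of L dB is a gain of −L dB): F_i = 10^(NF_i/10), G_i = 10^(G_i,dB/10)
  Stage 1: F_1 = 10^(2.21/10) = 1.663, G_1 = 10^(9.15/10) = 8.222
  Stage 2: F_2 = 10^(9.79/10) = 9.528, G_2 = 10^(−7.85/10) = 0.1641
  Stage 3: F_3 = 10^(4.94/10) = 3.119, G_3 = 10^(32.9/10) = 1950
  Stage 4: F_4 = 10^(6.81/10) = 4.797, G_4 = 10^(18.7/10) = 74.13
Friis cascade:
  F = 1.663 + (9.528 − 1)/8.222 + (3.119 − 1)/1.349 + (4.797 − 1)/2630 = 4.273
NF = 10 log₁₀(4.273) = 6.31 dB

6.31 dB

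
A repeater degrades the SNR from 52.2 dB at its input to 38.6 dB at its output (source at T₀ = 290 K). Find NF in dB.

NF (dB) = SNR_in(dB) − SNR_out(dB) when the source is at T₀
NF = 52.2 − 38.6 = 13.6 dB

13.6 dB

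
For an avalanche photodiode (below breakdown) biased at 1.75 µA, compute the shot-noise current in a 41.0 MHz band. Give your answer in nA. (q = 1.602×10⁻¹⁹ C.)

I_n = √(2qI·B)
2qI·B = 2 × 1.602×10⁻¹⁹ × 1.75×10⁻⁶ × 4.10×10⁷ = 2.30×10⁻¹⁷ A²
I_n = √(2.30×10⁻¹⁷) = 4.79×10⁻⁹ A = 4.79 nA

4.79 nA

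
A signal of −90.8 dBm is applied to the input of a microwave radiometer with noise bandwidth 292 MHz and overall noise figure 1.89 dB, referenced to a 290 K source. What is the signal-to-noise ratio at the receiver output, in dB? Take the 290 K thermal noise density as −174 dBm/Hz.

Noise floor: N = −174 + 10 log₁₀(B) + NF
10 log₁₀(2.92×10⁸) = 84.65 dB
N = −174 + 84.65 + 1.89 = −87.46 dBm
SNR = P_sig − N = −90.8 − (−87.46) = −3.34 dB → −3.3 dB

−3.3 dB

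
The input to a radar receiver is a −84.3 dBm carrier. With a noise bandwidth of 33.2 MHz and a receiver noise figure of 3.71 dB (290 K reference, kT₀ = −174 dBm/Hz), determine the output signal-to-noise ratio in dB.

Noise floor: N = −174 + 10 log₁₀(B) + NF
10 log₁₀(3.32×10⁷) = 75.21 dB
N = −174 + 75.21 + 3.71 = −95.08 dBm
SNR = P_sig − N = −84.3 − (−95.08) = 10.78 dB → 10.8 dB

10.8 dB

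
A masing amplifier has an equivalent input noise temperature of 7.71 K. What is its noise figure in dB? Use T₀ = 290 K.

F = 1 + T_e/T₀ = 1 + 7.71/290 = 1.02659
NF = 10 log₁₀(1.02659) = 0.114 dB

0.114 dB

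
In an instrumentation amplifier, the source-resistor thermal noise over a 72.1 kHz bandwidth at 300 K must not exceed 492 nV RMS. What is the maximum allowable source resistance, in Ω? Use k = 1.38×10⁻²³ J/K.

Johnson–Nyquist: V_n = √(4kTRB) ⇒ R = V_n² / (4kTB)
4kTB = 4 × 1.38×10⁻²³ × 300 × 7.21×10⁴ = 1.19×10⁻¹⁵
R = (4.92×10⁻⁷)² / 1.19×10⁻¹⁵ = 2.03×10² Ω = 203 Ω

203 Ω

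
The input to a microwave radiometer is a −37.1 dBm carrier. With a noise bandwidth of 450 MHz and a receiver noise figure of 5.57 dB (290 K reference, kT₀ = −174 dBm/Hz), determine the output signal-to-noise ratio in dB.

Noise floor: N = −174 + 10 log₁₀(B) + NF
10 log₁₀(4.50×10⁸) = 86.53 dB
N = −174 + 86.53 + 5.57 = −81.90 dBm
SNR = P_sig − N = −37.1 − (−81.90) = 44.80 dB → 44.8 dB

44.8 dB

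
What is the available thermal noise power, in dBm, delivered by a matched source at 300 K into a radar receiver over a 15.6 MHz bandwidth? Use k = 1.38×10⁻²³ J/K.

P_n = kTB = 1.38×10⁻²³ × 300 × 1.56×10⁷ = 6.46×10⁻¹⁴ W
In dBm: 10 log₁₀(6.46×10⁻¹⁴ / 10⁻³) = −101.9 dBm

−101.9 dBm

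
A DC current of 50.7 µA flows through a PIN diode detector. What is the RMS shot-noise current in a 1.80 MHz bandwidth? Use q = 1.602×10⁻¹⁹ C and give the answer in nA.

5.41 nA

I_n = √(2qI·B)
2qI·B = 2 × 1.602×10⁻¹⁹ × 5.07×10⁻⁵ × 1.80×10⁶ = 2.92×10⁻¹⁷ A²
I_n = √(2.92×10⁻¹⁷) = 5.41×10⁻⁹ A = 5.41 nA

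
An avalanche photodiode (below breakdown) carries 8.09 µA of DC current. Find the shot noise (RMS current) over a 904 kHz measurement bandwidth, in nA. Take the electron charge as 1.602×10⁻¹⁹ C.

I_n = √(2qI·B)
2qI·B = 2 × 1.602×10⁻¹⁹ × 8.09×10⁻⁶ × 9.04×10⁵ = 2.34×10⁻¹⁸ A²
I_n = √(2.34×10⁻¹⁸) = 1.53×10⁻⁹ A = 1.53 nA

1.53 nA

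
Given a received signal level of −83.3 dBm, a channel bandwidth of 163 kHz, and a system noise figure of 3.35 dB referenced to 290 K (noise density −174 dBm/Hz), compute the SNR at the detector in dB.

35.2 dB

Noise floor: N = −174 + 10 log₁₀(B) + NF
10 log₁₀(1.63×10⁵) = 52.12 dB
N = −174 + 52.12 + 3.35 = −118.53 dBm
SNR = P_sig − N = −83.3 − (−118.53) = 35.23 dB → 35.2 dB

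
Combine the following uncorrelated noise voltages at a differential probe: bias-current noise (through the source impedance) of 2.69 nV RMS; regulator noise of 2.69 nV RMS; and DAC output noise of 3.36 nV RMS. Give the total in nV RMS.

Uncorrelated sources add in power (mean-square): V_tot = √(ΣV_i²)
V_tot = √[(2.69×10⁻⁹)² + (2.69×10⁻⁹)² + (3.36×10⁻⁹)²] = 5.08×10⁻⁹ V = 5.08 nV

5.08 nV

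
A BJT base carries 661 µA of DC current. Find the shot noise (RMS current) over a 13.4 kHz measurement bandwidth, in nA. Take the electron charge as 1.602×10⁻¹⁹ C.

I_n = √(2qI·B)
2qI·B = 2 × 1.602×10⁻¹⁹ × 6.61×10⁻⁴ × 1.34×10⁴ = 2.84×10⁻¹⁸ A²
I_n = √(2.84×10⁻¹⁸) = 1.68×10⁻⁹ A = 1.68 nA

1.68 nA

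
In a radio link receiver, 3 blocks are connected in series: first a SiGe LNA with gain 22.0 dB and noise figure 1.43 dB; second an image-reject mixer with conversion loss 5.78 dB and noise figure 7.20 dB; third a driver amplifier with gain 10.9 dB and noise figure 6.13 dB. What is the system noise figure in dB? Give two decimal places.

Convert to linear (a loss of L dB is a gain of −L dB): F_i = 10^(NF_i/10), G_i = 10^(G_i,dB/10)
  Stage 1: F_1 = 10^(1.43/10) = 1.390, G_1 = 10^(22.0/10) = 158.5
  Stage 2: F_2 = 10^(7.20/10) = 5.248, G_2 = 10^(−5.78/10) = 0.2642
  Stage 3: F_3 = 10^(6.13/10) = 4.102, G_3 = 10^(10.9/10) = 12.30
Friis cascade:
  F = 1.390 + (5.248 − 1)/158.5 + (4.102 − 1)/41.88 = 1.491
NF = 10 log₁₀(1.491) = 1.73 dB

1.73 dB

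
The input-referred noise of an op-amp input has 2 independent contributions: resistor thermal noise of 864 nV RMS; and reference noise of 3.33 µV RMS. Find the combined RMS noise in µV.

3.44 µV

Uncorrelated sources add in power (mean-square): V_tot = √(ΣV_i²)
V_tot = √[(8.64×10⁻⁷)² + (3.33×10⁻⁶)²] = 3.44×10⁻⁶ V = 3.44 µV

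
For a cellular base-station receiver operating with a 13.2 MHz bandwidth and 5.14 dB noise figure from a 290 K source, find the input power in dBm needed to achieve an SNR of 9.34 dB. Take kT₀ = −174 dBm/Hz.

Sensitivity = −174 + 10 log₁₀(B) + NF + SNR_min
= −174 + 71.21 + 5.14 + 9.34
= −88.31 dBm → −88.3 dBm

−88.3 dBm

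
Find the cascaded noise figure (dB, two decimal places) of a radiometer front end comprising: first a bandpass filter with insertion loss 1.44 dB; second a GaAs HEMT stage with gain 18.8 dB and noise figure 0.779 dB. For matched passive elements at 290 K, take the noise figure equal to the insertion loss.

Convert to linear (a loss of L dB is a gain of −L dB): F_i = 10^(NF_i/10), G_i = 10^(G_i,dB/10)
  Stage 1: F_1 = 10^(1.44/10) = 1.393, G_1 = 10^(−1.44/10) = 0.7178
  Stage 2: F_2 = 10^(0.779/10) = 1.196, G_2 = 10^(18.8/10) = 75.86
Friis cascade:
  F = 1.393 + (1.196 − 1)/0.7178 = 1.667
NF = 10 log₁₀(1.667) = 2.22 dB

2.22 dB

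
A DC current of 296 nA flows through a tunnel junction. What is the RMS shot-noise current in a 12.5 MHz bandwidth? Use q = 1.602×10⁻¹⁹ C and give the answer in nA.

1.09 nA

I_n = √(2qI·B)
2qI·B = 2 × 1.602×10⁻¹⁹ × 2.96×10⁻⁷ × 1.25×10⁷ = 1.19×10⁻¹⁸ A²
I_n = √(1.19×10⁻¹⁸) = 1.09×10⁻⁹ A = 1.09 nA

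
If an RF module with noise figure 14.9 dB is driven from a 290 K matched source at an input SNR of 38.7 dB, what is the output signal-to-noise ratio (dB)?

23.8 dB

By definition F = SNR_in/SNR_out, so in dB: SNR_out = SNR_in − NF
SNR_out = 38.7 − 14.9 = 23.8 dB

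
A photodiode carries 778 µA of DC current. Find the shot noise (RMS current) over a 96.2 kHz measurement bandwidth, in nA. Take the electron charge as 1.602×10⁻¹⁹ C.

I_n = √(2qI·B)
2qI·B = 2 × 1.602×10⁻¹⁹ × 7.78×10⁻⁴ × 9.62×10⁴ = 2.40×10⁻¹⁷ A²
I_n = √(2.40×10⁻¹⁷) = 4.90×10⁻⁹ A = 4.90 nA

4.90 nA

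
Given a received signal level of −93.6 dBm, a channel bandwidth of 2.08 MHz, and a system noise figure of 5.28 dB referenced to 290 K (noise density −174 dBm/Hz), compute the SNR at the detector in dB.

Noise floor: N = −174 + 10 log₁₀(B) + NF
10 log₁₀(2.08×10⁶) = 63.18 dB
N = −174 + 63.18 + 5.28 = −105.54 dBm
SNR = P_sig − N = −93.6 − (−105.54) = 11.94 dB → 11.9 dB

11.9 dB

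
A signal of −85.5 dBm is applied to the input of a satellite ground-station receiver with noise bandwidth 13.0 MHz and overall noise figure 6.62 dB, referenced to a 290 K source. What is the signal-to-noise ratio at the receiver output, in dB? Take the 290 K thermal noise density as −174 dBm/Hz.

Noise floor: N = −174 + 10 log₁₀(B) + NF
10 log₁₀(1.30×10⁷) = 71.14 dB
N = −174 + 71.14 + 6.62 = −96.24 dBm
SNR = P_sig − N = −85.5 − (−96.24) = 10.74 dB → 10.7 dB

10.7 dB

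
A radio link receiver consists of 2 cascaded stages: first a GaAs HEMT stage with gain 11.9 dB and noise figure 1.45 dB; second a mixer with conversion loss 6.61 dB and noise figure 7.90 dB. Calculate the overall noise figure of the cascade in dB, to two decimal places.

Convert to linear (a loss of L dB is a gain of −L dB): F_i = 10^(NF_i/10), G_i = 10^(G_i,dB/10)
  Stage 1: F_1 = 10^(1.45/10) = 1.396, G_1 = 10^(11.9/10) = 15.49
  Stage 2: F_2 = 10^(7.90/10) = 6.166, G_2 = 10^(−6.61/10) = 0.2183
Friis cascade:
  F = 1.396 + (6.166 − 1)/15.49 = 1.730
NF = 10 log₁₀(1.730) = 2.38 dB

2.38 dB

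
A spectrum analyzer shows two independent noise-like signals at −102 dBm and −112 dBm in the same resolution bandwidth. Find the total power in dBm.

−101.6 dBm

Convert to linear, add, convert back:
P₁ = 6.31×10⁻¹⁴ W, P₂ = 6.31×10⁻¹⁵ W
P_tot = 6.94×10⁻¹⁴ W → 10 log₁₀(P_tot / 10⁻³) = −101.6 dBm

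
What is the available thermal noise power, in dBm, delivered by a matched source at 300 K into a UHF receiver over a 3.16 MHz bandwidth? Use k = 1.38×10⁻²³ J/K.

−108.8 dBm

P_n = kTB = 1.38×10⁻²³ × 300 × 3.16×10⁶ = 1.31×10⁻¹⁴ W
In dBm: 10 log₁₀(1.31×10⁻¹⁴ / 10⁻³) = −108.8 dBm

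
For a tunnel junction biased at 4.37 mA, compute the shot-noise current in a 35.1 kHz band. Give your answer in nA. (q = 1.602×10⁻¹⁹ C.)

7.01 nA

I_n = √(2qI·B)
2qI·B = 2 × 1.602×10⁻¹⁹ × 4.37×10⁻³ × 3.51×10⁴ = 4.91×10⁻¹⁷ A²
I_n = √(4.91×10⁻¹⁷) = 7.01×10⁻⁹ A = 7.01 nA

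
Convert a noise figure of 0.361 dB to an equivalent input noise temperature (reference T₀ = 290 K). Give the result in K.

F = 10^(0.361/10) = 1.08668
T_e = (F − 1)·T₀ = (1.08668 − 1) × 290 = 25.1 K

25.1 K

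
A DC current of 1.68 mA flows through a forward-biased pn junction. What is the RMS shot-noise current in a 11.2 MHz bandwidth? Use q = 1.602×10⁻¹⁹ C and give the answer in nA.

I_n = √(2qI·B)
2qI·B = 2 × 1.602×10⁻¹⁹ × 1.68×10⁻³ × 1.12×10⁷ = 6.03×10⁻¹⁵ A²
I_n = √(6.03×10⁻¹⁵) = 7.76×10⁻⁸ A = 77.6 nA

77.6 nA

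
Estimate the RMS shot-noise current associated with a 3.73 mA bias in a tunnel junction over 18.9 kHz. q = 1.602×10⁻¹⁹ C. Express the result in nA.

I_n = √(2qI·B)
2qI·B = 2 × 1.602×10⁻¹⁹ × 3.73×10⁻³ × 1.89×10⁴ = 2.26×10⁻¹⁷ A²
I_n = √(2.26×10⁻¹⁷) = 4.75×10⁻⁹ A = 4.75 nA

4.75 nA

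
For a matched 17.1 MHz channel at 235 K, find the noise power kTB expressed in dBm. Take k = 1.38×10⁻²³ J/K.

P_n = kTB = 1.38×10⁻²³ × 235 × 1.71×10⁷ = 5.55×10⁻¹⁴ W
In dBm: 10 log₁₀(5.55×10⁻¹⁴ / 10⁻³) = −102.6 dBm

−102.6 dBm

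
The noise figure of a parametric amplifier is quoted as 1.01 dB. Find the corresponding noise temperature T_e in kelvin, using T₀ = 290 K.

75.9 K

F = 10^(1.01/10) = 1.26183
T_e = (F − 1)·T₀ = (1.26183 − 1) × 290 = 75.9 K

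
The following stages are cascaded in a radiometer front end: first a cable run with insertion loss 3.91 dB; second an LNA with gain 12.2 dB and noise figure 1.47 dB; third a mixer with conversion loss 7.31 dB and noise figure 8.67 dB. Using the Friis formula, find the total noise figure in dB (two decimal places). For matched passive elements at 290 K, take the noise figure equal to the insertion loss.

6.43 dB

Convert to linear (a loss of L dB is a gain of −L dB): F_i = 10^(NF_i/10), G_i = 10^(G_i,dB/10)
  Stage 1: F_1 = 10^(3.91/10) = 2.460, G_1 = 10^(−3.91/10) = 0.4064
  Stage 2: F_2 = 10^(1.47/10) = 1.403, G_2 = 10^(12.2/10) = 16.60
  Stage 3: F_3 = 10^(8.67/10) = 7.362, G_3 = 10^(−7.31/10) = 0.1858
Friis cascade:
  F = 2.460 + (1.403 − 1)/0.4064 + (7.362 − 1)/6.745 = 4.395
NF = 10 log₁₀(4.395) = 6.43 dB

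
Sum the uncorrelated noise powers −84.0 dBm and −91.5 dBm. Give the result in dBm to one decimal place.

−83.3 dBm

Convert to linear, add, convert back:
P₁ = 3.98×10⁻¹² W, P₂ = 7.08×10⁻¹³ W
P_tot = 4.69×10⁻¹² W → 10 log₁₀(P_tot / 10⁻³) = −83.3 dBm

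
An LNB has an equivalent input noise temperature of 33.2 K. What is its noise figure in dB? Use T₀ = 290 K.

F = 1 + T_e/T₀ = 1 + 33.2/290 = 1.11448
NF = 10 log₁₀(1.11448) = 0.471 dB

0.471 dB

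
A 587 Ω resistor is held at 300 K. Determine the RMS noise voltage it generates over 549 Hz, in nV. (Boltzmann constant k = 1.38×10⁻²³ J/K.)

73.1 nV

V_n = √(4kTRB)
4kTRB = 4 × 1.38×10⁻²³ × 300 × 5.87×10² × 5.49×10² = 5.34×10⁻¹⁵ V²
V_n = √(5.34×10⁻¹⁵) = 7.31×10⁻⁸ V = 73.1 nV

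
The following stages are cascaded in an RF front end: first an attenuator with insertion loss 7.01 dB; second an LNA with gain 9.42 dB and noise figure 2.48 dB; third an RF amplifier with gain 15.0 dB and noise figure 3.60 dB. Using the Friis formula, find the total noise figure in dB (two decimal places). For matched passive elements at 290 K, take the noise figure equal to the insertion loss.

9.84 dB

Convert to linear (a loss of L dB is a gain of −L dB): F_i = 10^(NF_i/10), G_i = 10^(G_i,dB/10)
  Stage 1: F_1 = 10^(7.01/10) = 5.023, G_1 = 10^(−7.01/10) = 0.1991
  Stage 2: F_2 = 10^(2.48/10) = 1.770, G_2 = 10^(9.42/10) = 8.750
  Stage 3: F_3 = 10^(3.60/10) = 2.291, G_3 = 10^(15.0/10) = 31.62
Friis cascade:
  F = 5.023 + (1.770 − 1)/0.1991 + (2.291 − 1)/1.742 = 9.633
NF = 10 log₁₀(9.633) = 9.84 dB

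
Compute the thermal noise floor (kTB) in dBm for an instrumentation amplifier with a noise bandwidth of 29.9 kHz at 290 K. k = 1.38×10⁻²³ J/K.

−129.2 dBm

P_n = kTB = 1.38×10⁻²³ × 290 × 2.99×10⁴ = 1.20×10⁻¹⁶ W
In dBm: 10 log₁₀(1.20×10⁻¹⁶ / 10⁻³) = −129.2 dBm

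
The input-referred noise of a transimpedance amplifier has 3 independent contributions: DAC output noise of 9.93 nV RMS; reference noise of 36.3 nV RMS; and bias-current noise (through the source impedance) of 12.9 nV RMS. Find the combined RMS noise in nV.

39.8 nV

Uncorrelated sources add in power (mean-square): V_tot = √(ΣV_i²)
V_tot = √[(9.93×10⁻⁹)² + (3.63×10⁻⁸)² + (1.29×10⁻⁸)²] = 3.98×10⁻⁸ V = 39.8 nV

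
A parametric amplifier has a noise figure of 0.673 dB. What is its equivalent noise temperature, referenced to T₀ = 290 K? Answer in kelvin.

48.6 K

F = 10^(0.673/10) = 1.16762
T_e = (F − 1)·T₀ = (1.16762 − 1) × 290 = 48.6 K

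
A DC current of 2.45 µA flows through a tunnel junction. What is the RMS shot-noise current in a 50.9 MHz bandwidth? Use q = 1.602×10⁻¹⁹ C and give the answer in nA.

6.32 nA

I_n = √(2qI·B)
2qI·B = 2 × 1.602×10⁻¹⁹ × 2.45×10⁻⁶ × 5.09×10⁷ = 4.00×10⁻¹⁷ A²
I_n = √(4.00×10⁻¹⁷) = 6.32×10⁻⁹ A = 6.32 nA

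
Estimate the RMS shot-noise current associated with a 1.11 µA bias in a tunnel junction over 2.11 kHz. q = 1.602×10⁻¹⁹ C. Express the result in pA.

I_n = √(2qI·B)
2qI·B = 2 × 1.602×10⁻¹⁹ × 1.11×10⁻⁶ × 2.11×10³ = 7.50×10⁻²² A²
I_n = √(7.50×10⁻²²) = 2.74×10⁻¹¹ A = 27.4 pA

27.4 pA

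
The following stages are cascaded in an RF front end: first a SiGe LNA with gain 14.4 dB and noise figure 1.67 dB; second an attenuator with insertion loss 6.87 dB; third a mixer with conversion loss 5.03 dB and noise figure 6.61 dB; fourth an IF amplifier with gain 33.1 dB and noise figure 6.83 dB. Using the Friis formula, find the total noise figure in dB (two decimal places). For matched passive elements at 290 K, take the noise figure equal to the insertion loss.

6.42 dB

Convert to linear (a loss of L dB is a gain of −L dB): F_i = 10^(NF_i/10), G_i = 10^(G_i,dB/10)
  Stage 1: F_1 = 10^(1.67/10) = 1.469, G_1 = 10^(14.4/10) = 27.54
  Stage 2: F_2 = 10^(6.87/10) = 4.864, G_2 = 10^(−6.87/10) = 0.2056
  Stage 3: F_3 = 10^(6.61/10) = 4.581, G_3 = 10^(−5.03/10) = 0.3141
  Stage 4: F_4 = 10^(6.83/10) = 4.819, G_4 = 10^(33.1/10) = 2042
Friis cascade:
  F = 1.469 + (4.864 − 1)/27.54 + (4.581 − 1)/5.662 + (4.819 − 1)/1.778 = 4.390
NF = 10 log₁₀(4.390) = 6.42 dB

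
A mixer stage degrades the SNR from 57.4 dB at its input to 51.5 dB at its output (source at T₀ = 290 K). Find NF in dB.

5.9 dB

NF (dB) = SNR_in(dB) − SNR_out(dB) when the source is at T₀
NF = 57.4 − 51.5 = 5.9 dB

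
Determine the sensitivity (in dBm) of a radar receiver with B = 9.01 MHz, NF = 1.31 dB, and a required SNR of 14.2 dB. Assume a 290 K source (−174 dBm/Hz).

−88.9 dBm

Sensitivity = −174 + 10 log₁₀(B) + NF + SNR_min
= −174 + 69.55 + 1.31 + 14.2
= −88.94 dBm → −88.9 dBm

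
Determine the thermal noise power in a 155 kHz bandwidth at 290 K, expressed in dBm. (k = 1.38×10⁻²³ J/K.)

−122.1 dBm

P_n = kTB = 1.38×10⁻²³ × 290 × 1.55×10⁵ = 6.20×10⁻¹⁶ W
In dBm: 10 log₁₀(6.20×10⁻¹⁶ / 10⁻³) = −122.1 dBm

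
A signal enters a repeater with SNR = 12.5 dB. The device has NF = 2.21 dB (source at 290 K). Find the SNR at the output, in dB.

By definition F = SNR_in/SNR_out, so in dB: SNR_out = SNR_in − NF
SNR_out = 12.5 − 2.21 = 10.29 dB

10.29 dB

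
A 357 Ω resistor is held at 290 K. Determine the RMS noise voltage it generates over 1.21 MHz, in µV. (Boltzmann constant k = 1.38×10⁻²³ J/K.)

2.63 µV

V_n = √(4kTRB)
4kTRB = 4 × 1.38×10⁻²³ × 290 × 3.57×10² × 1.21×10⁶ = 6.91×10⁻¹² V²
V_n = √(6.91×10⁻¹²) = 2.63×10⁻⁶ V = 2.63 µV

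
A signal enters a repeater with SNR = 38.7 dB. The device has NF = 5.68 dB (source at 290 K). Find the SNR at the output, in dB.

33.02 dB

By definition F = SNR_in/SNR_out, so in dB: SNR_out = SNR_in − NF
SNR_out = 38.7 − 5.68 = 33.02 dB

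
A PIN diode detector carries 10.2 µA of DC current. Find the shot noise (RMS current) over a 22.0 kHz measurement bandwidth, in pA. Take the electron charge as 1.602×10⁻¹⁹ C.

I_n = √(2qI·B)
2qI·B = 2 × 1.602×10⁻¹⁹ × 1.02×10⁻⁵ × 2.20×10⁴ = 7.19×10⁻²⁰ A²
I_n = √(7.19×10⁻²⁰) = 2.68×10⁻¹⁰ A = 268 pA

268 pA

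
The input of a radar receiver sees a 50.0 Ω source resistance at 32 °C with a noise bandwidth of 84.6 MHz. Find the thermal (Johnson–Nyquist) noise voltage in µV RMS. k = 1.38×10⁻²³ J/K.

8.44 µV

T = 32 °C + 273.15 = 305.15 K
V_n = √(4kTRB)
4kTRB = 4 × 1.38×10⁻²³ × 305.15 × 5.00×10¹ × 8.46×10⁷ = 7.13×10⁻¹¹ V²
V_n = √(7.13×10⁻¹¹) = 8.44×10⁻⁶ V = 8.44 µV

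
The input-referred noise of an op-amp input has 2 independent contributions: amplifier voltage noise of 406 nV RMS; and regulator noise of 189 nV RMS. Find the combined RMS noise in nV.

Uncorrelated sources add in power (mean-square): V_tot = √(ΣV_i²)
V_tot = √[(4.06×10⁻⁷)² + (1.89×10⁻⁷)²] = 4.48×10⁻⁷ V = 448 nV

448 nV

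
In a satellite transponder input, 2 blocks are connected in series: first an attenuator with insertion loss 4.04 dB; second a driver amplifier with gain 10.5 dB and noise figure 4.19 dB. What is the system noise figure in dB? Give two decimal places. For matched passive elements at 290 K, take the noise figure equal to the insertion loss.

8.23 dB

Convert to linear (a loss of L dB is a gain of −L dB): F_i = 10^(NF_i/10), G_i = 10^(G_i,dB/10)
  Stage 1: F_1 = 10^(4.04/10) = 2.535, G_1 = 10^(−4.04/10) = 0.3945
  Stage 2: F_2 = 10^(4.19/10) = 2.624, G_2 = 10^(10.5/10) = 11.22
Friis cascade:
  F = 2.535 + (2.624 − 1)/0.3945 = 6.653
NF = 10 log₁₀(6.653) = 8.23 dB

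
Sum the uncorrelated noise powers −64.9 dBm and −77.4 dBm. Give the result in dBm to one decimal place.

Convert to linear, add, convert back:
P₁ = 3.24×10⁻¹⁰ W, P₂ = 1.82×10⁻¹¹ W
P_tot = 3.42×10⁻¹⁰ W → 10 log₁₀(P_tot / 10⁻³) = −64.7 dBm

−64.7 dBm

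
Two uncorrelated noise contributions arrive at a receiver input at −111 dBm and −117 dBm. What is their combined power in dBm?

−110.0 dBm

Convert to linear, add, convert back:
P₁ = 7.94×10⁻¹⁵ W, P₂ = 2.00×10⁻¹⁵ W
P_tot = 9.94×10⁻¹⁵ W → 10 log₁₀(P_tot / 10⁻³) = −110.0 dBm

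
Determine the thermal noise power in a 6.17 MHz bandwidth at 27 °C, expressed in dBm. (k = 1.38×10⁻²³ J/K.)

−105.9 dBm

T = 27 °C + 273.15 = 300.15 K
P_n = kTB = 1.38×10⁻²³ × 300.15 × 6.17×10⁶ = 2.56×10⁻¹⁴ W
In dBm: 10 log₁₀(2.56×10⁻¹⁴ / 10⁻³) = −105.9 dBm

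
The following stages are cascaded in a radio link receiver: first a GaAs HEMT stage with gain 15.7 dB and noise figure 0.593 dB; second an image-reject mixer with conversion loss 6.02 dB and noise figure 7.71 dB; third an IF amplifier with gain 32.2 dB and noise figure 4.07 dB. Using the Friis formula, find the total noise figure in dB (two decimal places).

1.60 dB

Convert to linear (a loss of L dB is a gain of −L dB): F_i = 10^(NF_i/10), G_i = 10^(G_i,dB/10)
  Stage 1: F_1 = 10^(0.593/10) = 1.146, G_1 = 10^(15.7/10) = 37.15
  Stage 2: F_2 = 10^(7.71/10) = 5.902, G_2 = 10^(−6.02/10) = 0.2500
  Stage 3: F_3 = 10^(4.07/10) = 2.553, G_3 = 10^(32.2/10) = 1660
Friis cascade:
  F = 1.146 + (5.902 − 1)/37.15 + (2.553 − 1)/9.290 = 1.445
NF = 10 log₁₀(1.445) = 1.60 dB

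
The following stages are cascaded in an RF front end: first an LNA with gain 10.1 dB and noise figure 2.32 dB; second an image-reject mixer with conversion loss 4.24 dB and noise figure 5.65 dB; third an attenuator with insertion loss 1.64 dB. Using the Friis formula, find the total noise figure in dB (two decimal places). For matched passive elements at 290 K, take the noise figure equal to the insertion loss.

3.19 dB

Convert to linear (a loss of L dB is a gain of −L dB): F_i = 10^(NF_i/10), G_i = 10^(G_i,dB/10)
  Stage 1: F_1 = 10^(2.32/10) = 1.706, G_1 = 10^(10.1/10) = 10.23
  Stage 2: F_2 = 10^(5.65/10) = 3.673, G_2 = 10^(−4.24/10) = 0.3767
  Stage 3: F_3 = 10^(1.64/10) = 1.459, G_3 = 10^(−1.64/10) = 0.6855
Friis cascade:
  F = 1.706 + (3.673 − 1)/10.23 + (1.459 − 1)/3.855 = 2.086
NF = 10 log₁₀(2.086) = 3.19 dB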